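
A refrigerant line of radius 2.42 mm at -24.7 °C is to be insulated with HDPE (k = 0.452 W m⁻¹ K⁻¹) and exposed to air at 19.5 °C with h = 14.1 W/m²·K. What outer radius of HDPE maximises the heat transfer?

For a cylinder, r_cr = k_ins/h = 0.452/14.1 = 0.0321 m = 3.21 cm

r_cr = 3.21 cm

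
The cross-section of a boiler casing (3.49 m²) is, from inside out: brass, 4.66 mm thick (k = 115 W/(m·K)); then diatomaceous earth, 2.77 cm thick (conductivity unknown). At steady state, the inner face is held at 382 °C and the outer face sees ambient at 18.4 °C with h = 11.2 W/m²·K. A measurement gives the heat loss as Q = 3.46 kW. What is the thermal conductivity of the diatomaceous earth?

ΣR = ΔT/Q = |382 − 18.4|/3460 = 0.1051 K/W
Known resistances:
  R_brass = L/(kA) = 0.00466/(115·3.49) = 1.161×10^-5 K/W
  R_conv,out = 1/(hA) = 1/(11.2·3.49) = 0.02558 K/W
R_diatomaceous earth = ΣR − ΣR_known = 0.1051 − 0.02559 = 0.07951 K/W
L/(kA) = 0.07951 ⇒ k = 0.0277/(0.07951·3.49) = 0.0998 W/m·K

k = 0.0998 W/m·K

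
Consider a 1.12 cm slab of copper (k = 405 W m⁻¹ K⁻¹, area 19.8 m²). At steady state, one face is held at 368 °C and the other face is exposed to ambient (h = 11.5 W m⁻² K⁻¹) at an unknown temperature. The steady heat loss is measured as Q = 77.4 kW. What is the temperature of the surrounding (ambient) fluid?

Series resistances:
  R_copper = L/(kA) = 0.0112/(405·19.8) = 1.397×10^-6 K/W
  R_conv,out = 1/(hA) = 1/(11.5·19.8) = 0.004392 K/W
ΣR = 0.004393 K/W
ΔT = Q·ΣR = 77400 × 0.004393 = 340.0 K
Heat flows outward, so T_out = T_in − ΔT = 368 − 340.0 = 28.0 °C

T_out = 28.0 °C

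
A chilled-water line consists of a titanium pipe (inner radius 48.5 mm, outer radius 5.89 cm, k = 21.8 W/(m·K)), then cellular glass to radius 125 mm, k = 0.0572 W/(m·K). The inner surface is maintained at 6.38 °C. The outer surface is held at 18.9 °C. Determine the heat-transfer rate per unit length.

Resistance network (inner→outer):
  R'_titanium = ln(0.0589/0.0485)/(2πk) = 0.1943/(2π·21.8) = 0.001418 m·K/W
  R'_cellular glass = ln(0.125/0.0589)/(2πk) = 0.7525/(2π·0.0572) = 2.094 m·K/W
ΣR = 0.001418 + 2.094 = 2.095 m·K/W
Q' = ΔT/ΣR = (6.38 °C − 18.9 °C)/2.095 = -5.98 W/m
(Negative Q' ⇒ heat flows inward; heat gain = 5.98 W/m.)

Q' = 5.98 W/m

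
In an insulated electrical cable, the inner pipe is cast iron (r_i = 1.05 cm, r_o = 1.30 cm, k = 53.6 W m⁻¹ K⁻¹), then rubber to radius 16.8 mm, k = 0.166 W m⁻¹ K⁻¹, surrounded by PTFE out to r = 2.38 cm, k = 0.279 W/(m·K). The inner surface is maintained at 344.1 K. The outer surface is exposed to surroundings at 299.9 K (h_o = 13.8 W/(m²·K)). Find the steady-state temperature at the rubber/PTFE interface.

T = 332.4 K

Treat each layer as a resistance in series:
  R'_cast iron = ln(0.0130/0.0105)/(2πk) = 0.2136/(2π·53.6) = 6.342×10^-4 m·K/W
  R'_rubber = ln(0.0168/0.0130)/(2πk) = 0.2564/(2π·0.166) = 0.2459 m·K/W
  R'_PTFE = ln(0.0238/0.0168)/(2πk) = 0.3483/(2π·0.279) = 0.1987 m·K/W
  R'_conv,out = 1/(2πr h) = 1/(2π·0.0238·13.8) = 0.4846 m·K/W
ΣR = 6.342×10^-4 + 0.2459 + 0.1987 + 0.4846 = 0.9298 m·K/W
Q' = ΔT/ΣR = (344.1 K − 299.9 K)/0.9298 = 47.54 W/m
From the inner boundary to the rubber/PTFE interface, ΣR_partial = 0.2465 m·K/W.
T_interface = T_in − Q'·ΣR_partial = 344.1 K − (47.54)(0.2465) = 332.4 K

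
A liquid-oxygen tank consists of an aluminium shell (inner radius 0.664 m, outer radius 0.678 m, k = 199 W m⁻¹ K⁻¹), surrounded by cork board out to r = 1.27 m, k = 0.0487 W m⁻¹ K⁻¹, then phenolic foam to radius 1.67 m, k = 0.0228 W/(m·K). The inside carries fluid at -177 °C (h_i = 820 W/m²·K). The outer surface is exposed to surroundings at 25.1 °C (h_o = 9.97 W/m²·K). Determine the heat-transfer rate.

Series thermal resistances, inner to outer:
  R_conv,in = 1/(4πr²h) = 1/(4π·0.664²·820) = 2.201×10^-4 K/W
  R_aluminium = (1/0.664 − 1/0.678)/(4πk) = 0.03110/(4π·199) = 1.244×10^-5 K/W
  R_cork board = (1/0.678 − 1/1.27)/(4πk) = 0.6875/(4π·0.0487) = 1.123 K/W
  R_phenolic foam = (1/1.27 − 1/1.67)/(4πk) = 0.1886/(4π·0.0228) = 0.6583 K/W
  R_conv,out = 1/(4πr²h) = 1/(4π·1.67²·9.97) = 0.002862 K/W
ΣR = 2.201×10^-4 + 1.244×10^-5 + 1.123 + 0.6583 + 0.002862 = 1.784 K/W
Q = ΔT/ΣR = (-177 °C − 25.1 °C)/1.784 = -113 W
(Negative Q ⇒ heat flows inward; heat gain = 113 W.)

Q = 113 W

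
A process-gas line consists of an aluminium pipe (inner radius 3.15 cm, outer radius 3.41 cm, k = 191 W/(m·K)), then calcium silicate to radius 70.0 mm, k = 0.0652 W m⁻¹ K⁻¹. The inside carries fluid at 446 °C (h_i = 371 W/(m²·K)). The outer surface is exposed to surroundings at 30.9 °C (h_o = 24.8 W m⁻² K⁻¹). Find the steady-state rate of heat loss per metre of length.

Q' = 223 W/m

Treat each layer as a resistance in series:
  R'_conv,in = 1/(2πr h) = 1/(2π·0.0315·371) = 0.01362 m·K/W
  R'_aluminium = ln(0.0341/0.0315)/(2πk) = 0.07931/(2π·191) = 6.609×10^-5 m·K/W
  R'_calcium silicate = ln(0.0700/0.0341)/(2πk) = 0.7192/(2π·0.0652) = 1.756 m·K/W
  R'_conv,out = 1/(2πr h) = 1/(2π·0.0700·24.8) = 0.09168 m·K/W
ΣR = 0.01362 + 6.609×10^-5 + 1.756 + 0.09168 = 1.861 m·K/W
Q' = ΔT/ΣR = (446 °C − 30.9 °C)/1.861 = 223 W/m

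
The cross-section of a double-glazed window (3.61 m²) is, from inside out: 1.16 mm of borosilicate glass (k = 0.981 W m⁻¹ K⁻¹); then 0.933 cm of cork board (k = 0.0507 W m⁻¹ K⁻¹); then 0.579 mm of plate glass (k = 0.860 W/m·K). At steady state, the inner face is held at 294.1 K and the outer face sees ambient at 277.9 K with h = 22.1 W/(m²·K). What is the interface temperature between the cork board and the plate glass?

Resistance network (inner→outer):
  R_borosilicate glass = L/(kA) = 0.00116/(0.981·3.61) = 3.276×10^-4 K/W
  R_cork board = L/(kA) = 0.00933/(0.0507·3.61) = 0.05098 K/W
  R_plate glass = L/(kA) = 5.79×10^-4/(0.860·3.61) = 1.865×10^-4 K/W
  R_conv,out = 1/(hA) = 1/(22.1·3.61) = 0.01253 K/W
ΣR = 3.276×10^-4 + 0.05098 + 1.865×10^-4 + 0.01253 = 0.06402 K/W
Q = ΔT/ΣR = (294.1 K − 277.9 K)/0.06402 = 253.0 W
From the inner boundary to the cork board/plate glass interface, ΣR_partial = 0.05131 K/W.
T_interface = T_in − Q·ΣR_partial = 294.1 K − (253.0)(0.05131) = 281.12 K

T = 281.12 K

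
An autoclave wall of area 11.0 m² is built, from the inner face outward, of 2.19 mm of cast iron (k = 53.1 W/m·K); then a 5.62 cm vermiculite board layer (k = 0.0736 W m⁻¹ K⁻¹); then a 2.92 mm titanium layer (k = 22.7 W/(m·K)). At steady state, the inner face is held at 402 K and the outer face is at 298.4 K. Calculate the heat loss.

Q = 1490 W

Treat each layer as a resistance in series:
  R_cast iron = L/(kA) = 0.00219/(53.1·11.0) = 3.749×10^-6 K/W
  R_vermiculite board = L/(kA) = 0.0562/(0.0736·11.0) = 0.06942 K/W
  R_titanium = L/(kA) = 0.00292/(22.7·11.0) = 1.169×10^-5 K/W
ΣR = 3.749×10^-6 + 0.06942 + 1.169×10^-5 = 0.06944 K/W
Q = ΔT/ΣR = (402 K − 298.4 K)/0.06944 = 1490 W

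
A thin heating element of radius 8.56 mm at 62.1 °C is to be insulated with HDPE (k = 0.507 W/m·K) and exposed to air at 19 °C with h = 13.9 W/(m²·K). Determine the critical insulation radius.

r_cr = 3.65 cm

For a cylinder, r_cr = k_ins/h = 0.507/13.9 = 0.0365 m = 3.65 cm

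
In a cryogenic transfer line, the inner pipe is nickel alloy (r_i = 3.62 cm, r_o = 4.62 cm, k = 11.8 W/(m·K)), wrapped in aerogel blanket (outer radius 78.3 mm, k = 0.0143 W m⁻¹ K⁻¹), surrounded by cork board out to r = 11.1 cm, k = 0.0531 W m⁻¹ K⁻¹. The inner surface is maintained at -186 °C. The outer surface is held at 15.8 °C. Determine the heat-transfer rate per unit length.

Treat each layer as a resistance in series:
  R'_nickel alloy = ln(0.0462/0.0362)/(2πk) = 0.2439/(2π·11.8) = 0.003290 m·K/W
  R'_aerogel blanket = ln(0.0783/0.0462)/(2πk) = 0.5276/(2π·0.0143) = 5.872 m·K/W
  R'_cork board = ln(0.111/0.0783)/(2πk) = 0.3490/(2π·0.0531) = 1.046 m·K/W
ΣR = 0.003290 + 5.872 + 1.046 = 6.921 m·K/W
Q' = ΔT/ΣR = (-186 °C − 15.8 °C)/6.921 = -29.2 W/m
(Negative Q' ⇒ heat flows inward; heat gain = 29.2 W/m.)

Q' = 29.2 W/m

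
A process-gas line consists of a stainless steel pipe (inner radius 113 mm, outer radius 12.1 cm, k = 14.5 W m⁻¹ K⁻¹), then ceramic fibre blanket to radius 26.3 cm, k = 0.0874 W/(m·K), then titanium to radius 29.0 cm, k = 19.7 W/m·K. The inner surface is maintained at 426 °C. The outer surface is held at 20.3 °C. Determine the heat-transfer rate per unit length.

Resistance network (inner→outer):
  R'_stainless steel = ln(0.121/0.113)/(2πk) = 0.06840/(2π·14.5) = 7.508×10^-4 m·K/W
  R'_ceramic fibre blanket = ln(0.263/0.121)/(2πk) = 0.7764/(2π·0.0874) = 1.414 m·K/W
  R'_titanium = ln(0.290/0.263)/(2πk) = 0.09773/(2π·19.7) = 7.895×10^-4 m·K/W
ΣR = 7.508×10^-4 + 1.414 + 7.895×10^-4 = 1.416 m·K/W
Q' = ΔT/ΣR = (426 °C − 20.3 °C)/1.416 = 287 W/m

Q' = 287 W/m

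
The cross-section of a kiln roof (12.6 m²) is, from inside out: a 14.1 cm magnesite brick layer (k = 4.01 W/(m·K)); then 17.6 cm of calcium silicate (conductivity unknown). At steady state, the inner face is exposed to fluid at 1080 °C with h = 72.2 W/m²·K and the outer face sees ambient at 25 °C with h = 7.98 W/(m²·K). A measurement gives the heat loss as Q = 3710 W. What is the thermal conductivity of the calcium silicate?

ΣR = ΔT/Q = |1080 − 25|/3710 = 0.2844 K/W
Known resistances:
  R_conv,in = 1/(hA) = 1/(72.2·12.6) = 0.001099 K/W
  R_magnesite brick = L/(kA) = 0.141/(4.01·12.6) = 0.002791 K/W
  R_conv,out = 1/(hA) = 1/(7.98·12.6) = 0.009945 K/W
R_calcium silicate = ΣR − ΣR_known = 0.2844 − 0.01384 = 0.2706 K/W
L/(kA) = 0.2706 ⇒ k = 0.176/(0.2706·12.6) = 0.0516 W/m·K

k = 0.0516 W/m·K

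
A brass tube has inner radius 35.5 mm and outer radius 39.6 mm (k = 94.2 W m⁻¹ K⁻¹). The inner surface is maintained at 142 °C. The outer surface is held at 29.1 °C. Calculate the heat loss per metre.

Q' = 611 kW/m

Q' = 2πk·ΔT/ln(r₂/r₁) = 2π × 94.2 × 112.9 / ln(0.0396/0.0355) = 6.11×10^5 W/m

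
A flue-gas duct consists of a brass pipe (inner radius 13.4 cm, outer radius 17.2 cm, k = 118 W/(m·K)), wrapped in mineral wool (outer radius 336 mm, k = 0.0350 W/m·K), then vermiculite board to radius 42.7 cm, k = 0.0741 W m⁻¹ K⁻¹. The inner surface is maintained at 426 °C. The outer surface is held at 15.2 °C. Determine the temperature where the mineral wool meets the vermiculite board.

Treat each layer as a resistance in series:
  R'_brass = ln(0.172/0.134)/(2πk) = 0.2497/(2π·118) = 3.367×10^-4 m·K/W
  R'_mineral wool = ln(0.336/0.172)/(2πk) = 0.6696/(2π·0.0350) = 3.045 m·K/W
  R'_vermiculite board = ln(0.427/0.336)/(2πk) = 0.2397/(2π·0.0741) = 0.5148 m·K/W
ΣR = 3.367×10^-4 + 3.045 + 0.5148 = 3.560 m·K/W
Q' = ΔT/ΣR = (426 °C − 15.2 °C)/3.560 = 115.4 W/m
From the inner boundary to the mineral wool/vermiculite board interface, ΣR_partial = 3.045 m·K/W.
T_interface = T_in − Q'·ΣR_partial = 426 °C − (115.4)(3.045) = 74.6 °C

T = 74.6 °C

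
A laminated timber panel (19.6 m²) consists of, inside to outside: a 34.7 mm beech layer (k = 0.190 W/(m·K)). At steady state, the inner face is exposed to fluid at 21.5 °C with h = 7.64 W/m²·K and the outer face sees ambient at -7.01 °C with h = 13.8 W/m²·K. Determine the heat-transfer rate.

Series thermal resistances, inner to outer:
  R_conv,in = 1/(hA) = 1/(7.64·19.6) = 0.006678 K/W
  R_beech = L/(kA) = 0.0347/(0.190·19.6) = 0.009318 K/W
  R_conv,out = 1/(hA) = 1/(13.8·19.6) = 0.003697 K/W
ΣR = 0.006678 + 0.009318 + 0.003697 = 0.01969 K/W
Q = ΔT/ΣR = (21.5 °C − -7.01 °C)/0.01969 = 1450 W

Q = 1450 W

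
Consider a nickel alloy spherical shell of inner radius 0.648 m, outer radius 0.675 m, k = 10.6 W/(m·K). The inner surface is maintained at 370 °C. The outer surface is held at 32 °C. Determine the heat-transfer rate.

Q = 729 kW

Q = 4πk·ΔT/(1/r₁ − 1/r₂) = 4π × 10.6 × 338 / (1/0.648 − 1/0.675) = 7.29×10^5 W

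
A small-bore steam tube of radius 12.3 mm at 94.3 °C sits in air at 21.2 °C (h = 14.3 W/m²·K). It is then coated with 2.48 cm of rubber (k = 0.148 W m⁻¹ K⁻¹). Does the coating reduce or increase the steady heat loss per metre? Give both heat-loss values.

reduces: 80.8 → 49.2 W/m

Critical radius for a cylinder: r_cr = k/h = 0.0103 m = 1.03 cm.
Outer radius after coating: r₂ = 0.0123 + 0.0248 = 0.0371 m.
Since r₁ ≥ r_cr, any added insulation reduces the heat loss.
Bare: R = 1/(2πr₁h) = 0.9049 m·K/W; Q = 73.1/0.9049 = 80.8 W/m.
Coated: R = R_cond + R_conv = 1.487 m·K/W; Q = 73.1/1.487 = 49.2 W/m.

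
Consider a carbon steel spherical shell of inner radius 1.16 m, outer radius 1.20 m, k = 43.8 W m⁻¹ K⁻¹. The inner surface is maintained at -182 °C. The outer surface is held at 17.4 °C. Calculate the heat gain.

Q = 3820 kW

Q = 4πk·ΔT/(1/r₁ − 1/r₂) = 4π × 43.8 × 199.4 / (1/1.16 − 1/1.20) = 3.82×10^6 W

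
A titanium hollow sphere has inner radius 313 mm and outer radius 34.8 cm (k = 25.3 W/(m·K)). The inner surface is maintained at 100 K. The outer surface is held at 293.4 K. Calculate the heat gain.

Q = 1.91×10^5 W

Q = 4πk·ΔT/(1/r₁ − 1/r₂) = 4π × 25.3 × 193.4 / (1/0.313 − 1/0.348) = 1.91×10^5 W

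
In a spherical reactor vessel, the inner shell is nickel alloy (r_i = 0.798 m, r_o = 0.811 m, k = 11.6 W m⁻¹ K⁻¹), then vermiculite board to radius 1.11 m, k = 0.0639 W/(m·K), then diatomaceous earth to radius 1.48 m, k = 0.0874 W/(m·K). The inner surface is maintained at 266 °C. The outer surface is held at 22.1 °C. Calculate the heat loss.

Q = 394 W

Resistance network (inner→outer):
  R_nickel alloy = (1/0.798 − 1/0.811)/(4πk) = 0.02009/(4π·11.6) = 1.378×10^-4 K/W
  R_vermiculite board = (1/0.811 − 1/1.11)/(4πk) = 0.3321/(4π·0.0639) = 0.4136 K/W
  R_diatomaceous earth = (1/1.11 − 1/1.48)/(4πk) = 0.2252/(4π·0.0874) = 0.2051 K/W
ΣR = 1.378×10^-4 + 0.4136 + 0.2051 = 0.6188 K/W
Q = ΔT/ΣR = (266 °C − 22.1 °C)/0.6188 = 394 W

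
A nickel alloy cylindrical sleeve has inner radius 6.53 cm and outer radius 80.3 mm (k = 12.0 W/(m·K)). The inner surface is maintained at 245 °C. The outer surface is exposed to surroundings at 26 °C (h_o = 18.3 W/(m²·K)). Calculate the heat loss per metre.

Resistance network (inner→outer):
  R'_nickel alloy = ln(0.0803/0.0653)/(2πk) = 0.2068/(2π·12.0) = 0.002742 m·K/W
  R'_conv,out = 1/(2πr h) = 1/(2π·0.0803·18.3) = 0.1083 m·K/W
ΣR = 0.002742 + 0.1083 = 0.1110 m·K/W
Q' = ΔT/ΣR = (245 °C − 26 °C)/0.1110 = 1970 W/m

Q' = 1970 W/m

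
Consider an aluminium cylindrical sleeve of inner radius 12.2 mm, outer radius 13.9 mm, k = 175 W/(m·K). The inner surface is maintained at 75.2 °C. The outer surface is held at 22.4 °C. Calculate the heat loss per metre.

Q' = 2πk·ΔT/ln(r₂/r₁) = 2π × 175 × 52.8 / ln(0.0139/0.0122) = 4.45×10^5 W/m

Q' = 4.45×10^5 W/m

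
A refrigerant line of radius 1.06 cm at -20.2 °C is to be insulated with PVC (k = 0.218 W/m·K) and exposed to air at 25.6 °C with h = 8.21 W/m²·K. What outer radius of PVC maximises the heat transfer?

For a cylinder, r_cr = k_ins/h = 0.218/8.21 = 0.0266 m = 2.66 cm

r_cr = 2.66 cm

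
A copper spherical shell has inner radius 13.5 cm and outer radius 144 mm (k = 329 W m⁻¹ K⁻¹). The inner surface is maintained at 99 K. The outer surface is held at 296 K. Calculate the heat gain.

Q = 4πk·ΔT/(1/r₁ − 1/r₂) = 4π × 329 × 197 / (1/0.135 − 1/0.144) = 1.76×10^6 W

Q = 1760 kW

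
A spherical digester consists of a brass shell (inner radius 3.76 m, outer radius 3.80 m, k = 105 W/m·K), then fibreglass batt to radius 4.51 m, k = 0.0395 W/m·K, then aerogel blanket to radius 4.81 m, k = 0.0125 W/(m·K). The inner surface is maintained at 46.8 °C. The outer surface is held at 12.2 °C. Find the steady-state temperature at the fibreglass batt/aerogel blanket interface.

Treat each layer as a resistance in series:
  R_brass = (1/3.76 − 1/3.80)/(4πk) = 0.002800/(4π·105) = 2.122×10^-6 K/W
  R_fibreglass batt = (1/3.80 − 1/4.51)/(4πk) = 0.04143/(4π·0.0395) = 0.08346 K/W
  R_aerogel blanket = (1/4.51 − 1/4.81)/(4πk) = 0.01383/(4π·0.0125) = 0.08804 K/W
ΣR = 2.122×10^-6 + 0.08346 + 0.08804 = 0.1715 K/W
Q = ΔT/ΣR = (46.8 °C − 12.2 °C)/0.1715 = 201.7 W
From the inner boundary to the fibreglass batt/aerogel blanket interface, ΣR_partial = 0.08346 K/W.
T_interface = T_in − Q·ΣR_partial = 46.8 °C − (201.7)(0.08346) = 30.0 °C

T = 30.0 °C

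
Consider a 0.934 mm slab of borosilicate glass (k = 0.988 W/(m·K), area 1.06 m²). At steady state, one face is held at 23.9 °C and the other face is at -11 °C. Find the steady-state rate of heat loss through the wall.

Q = 39100 W

Q = kA·ΔT/L = 0.988 × 1.06 × |23.9 °C − -11 °C| / 9.34×10^-4 = 39100 W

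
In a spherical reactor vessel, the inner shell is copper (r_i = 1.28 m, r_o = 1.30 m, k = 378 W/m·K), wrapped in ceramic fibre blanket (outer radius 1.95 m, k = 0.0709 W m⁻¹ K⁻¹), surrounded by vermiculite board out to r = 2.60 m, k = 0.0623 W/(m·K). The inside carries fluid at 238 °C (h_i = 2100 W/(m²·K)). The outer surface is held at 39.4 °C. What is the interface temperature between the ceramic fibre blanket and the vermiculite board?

T = 111 °C

Resistance network (inner→outer):
  R_conv,in = 1/(4πr²h) = 1/(4π·1.28²·2100) = 2.313×10^-5 K/W
  R_copper = (1/1.28 − 1/1.30)/(4πk) = 0.01202/(4π·378) = 2.530×10^-6 K/W
  R_ceramic fibre blanket = (1/1.30 − 1/1.95)/(4πk) = 0.2564/(4π·0.0709) = 0.2878 K/W
  R_vermiculite board = (1/1.95 − 1/2.60)/(4πk) = 0.1282/(4π·0.0623) = 0.1638 K/W
ΣR = 2.313×10^-5 + 2.530×10^-6 + 0.2878 + 0.1638 = 0.4516 K/W
Q = ΔT/ΣR = (238 °C − 39.4 °C)/0.4516 = 439.8 W
From the inner boundary to the ceramic fibre blanket/vermiculite board interface, ΣR_partial = 0.2878 K/W.
T_interface = T_in − Q·ΣR_partial = 238 °C − (439.8)(0.2878) = 111 °C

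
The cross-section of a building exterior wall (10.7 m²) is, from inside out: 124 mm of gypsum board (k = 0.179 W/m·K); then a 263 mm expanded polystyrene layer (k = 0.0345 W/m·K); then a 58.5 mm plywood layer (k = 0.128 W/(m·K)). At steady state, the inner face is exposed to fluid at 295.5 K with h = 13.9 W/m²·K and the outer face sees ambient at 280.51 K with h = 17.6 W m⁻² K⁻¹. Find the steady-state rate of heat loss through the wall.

Q = 18.0 W

Treat each layer as a resistance in series:
  R_conv,in = 1/(hA) = 1/(13.9·10.7) = 0.006724 K/W
  R_gypsum board = L/(kA) = 0.124/(0.179·10.7) = 0.06474 K/W
  R_expanded polystyrene = L/(kA) = 0.263/(0.0345·10.7) = 0.7124 K/W
  R_plywood = L/(kA) = 0.0585/(0.128·10.7) = 0.04271 K/W
  R_conv,out = 1/(hA) = 1/(17.6·10.7) = 0.005310 K/W
ΣR = 0.006724 + 0.06474 + 0.7124 + 0.04271 + 0.005310 = 0.8319 K/W
Q = ΔT/ΣR = (295.5 K − 280.51 K)/0.8319 = 18.0 W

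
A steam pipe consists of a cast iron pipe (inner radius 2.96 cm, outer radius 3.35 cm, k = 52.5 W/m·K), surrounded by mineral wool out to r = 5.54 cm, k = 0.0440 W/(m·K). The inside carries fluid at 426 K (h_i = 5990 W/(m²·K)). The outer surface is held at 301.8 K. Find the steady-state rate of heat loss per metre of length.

Treat each layer as a resistance in series:
  R'_conv,in = 1/(2πr h) = 1/(2π·0.0296·5990) = 8.976×10^-4 m·K/W
  R'_cast iron = ln(0.0335/0.0296)/(2πk) = 0.1238/(2π·52.5) = 3.752×10^-4 m·K/W
  R'_mineral wool = ln(0.0554/0.0335)/(2πk) = 0.5030/(2π·0.0440) = 1.820 m·K/W
ΣR = 8.976×10^-4 + 3.752×10^-4 + 1.820 = 1.821 m·K/W
Q' = ΔT/ΣR = (426 K − 301.8 K)/1.821 = 68.2 W/m

Q' = 68.2 W/m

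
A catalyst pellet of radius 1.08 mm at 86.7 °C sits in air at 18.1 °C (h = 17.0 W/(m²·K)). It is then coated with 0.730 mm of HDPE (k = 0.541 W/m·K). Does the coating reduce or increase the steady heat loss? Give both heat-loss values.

Critical radius for a sphere: r_cr = 2k/h = 0.0636 m = 6.36 cm.
Outer radius after coating: r₂ = 0.00108 + 7.30×10^-4 = 0.001810 m.
Since r₁ < r_cr and r₂ ≤ r_cr, the coating moves toward the maximum at r_cr — heat loss rises.
Bare: R = 1/(4πr₁²h) = 4013 K/W; Q = 68.6/4013 = 0.0171 W.
Coated: R = R_cond + R_conv = 1484 K/W; Q = 68.6/1484 = 0.0462 W.

increases: 0.0171 → 0.0462 W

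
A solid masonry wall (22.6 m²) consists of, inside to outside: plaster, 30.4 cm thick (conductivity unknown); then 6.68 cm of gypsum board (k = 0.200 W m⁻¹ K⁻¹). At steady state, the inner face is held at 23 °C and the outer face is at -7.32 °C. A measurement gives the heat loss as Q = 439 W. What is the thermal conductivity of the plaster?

k = 0.248 W/m·K

ΣR = ΔT/Q = |23 − -7.32|/439 = 0.06907 K/W
Known resistances:
  R_gypsum board = L/(kA) = 0.0668/(0.200·22.6) = 0.01478 K/W
R_plaster = ΣR − ΣR_known = 0.06907 − 0.01478 = 0.05429 K/W
L/(kA) = 0.05429 ⇒ k = 0.304/(0.05429·22.6) = 0.248 W/m·K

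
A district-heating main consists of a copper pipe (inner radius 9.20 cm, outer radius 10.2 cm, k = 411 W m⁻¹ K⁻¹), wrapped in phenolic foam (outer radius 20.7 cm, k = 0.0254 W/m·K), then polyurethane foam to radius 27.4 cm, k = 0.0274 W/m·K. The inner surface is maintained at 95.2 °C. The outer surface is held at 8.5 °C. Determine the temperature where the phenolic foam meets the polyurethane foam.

T = 31.8 °C

Resistance network (inner→outer):
  R'_copper = ln(0.102/0.0920)/(2πk) = 0.1032/(2π·411) = 3.996×10^-5 m·K/W
  R'_phenolic foam = ln(0.207/0.102)/(2πk) = 0.7077/(2π·0.0254) = 4.435 m·K/W
  R'_polyurethane foam = ln(0.274/0.207)/(2πk) = 0.2804/(2π·0.0274) = 1.629 m·K/W
ΣR = 3.996×10^-5 + 4.435 + 1.629 = 6.064 m·K/W
Q' = ΔT/ΣR = (95.2 °C − 8.5 °C)/6.064 = 14.30 W/m
From the inner boundary to the phenolic foam/polyurethane foam interface, ΣR_partial = 4.435 m·K/W.
T_interface = T_in − Q'·ΣR_partial = 95.2 °C − (14.30)(4.435) = 31.8 °C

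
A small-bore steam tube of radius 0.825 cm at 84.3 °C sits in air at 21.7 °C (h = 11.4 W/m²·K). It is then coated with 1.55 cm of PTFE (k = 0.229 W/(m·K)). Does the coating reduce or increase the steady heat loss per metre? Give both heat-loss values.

Critical radius for a cylinder: r_cr = k/h = 0.0201 m = 2.01 cm.
Outer radius after coating: r₂ = 0.00825 + 0.0155 = 0.02375 m.
r₁ < r_cr < r₂: heat loss rises to a maximum at r_cr then falls. Whether the coating helps depends on whether Q(r₂) has dropped back below Q(r₁).
Bare: R = 1/(2πr₁h) = 1.692 m·K/W; Q = 62.6/1.692 = 37.0 W/m.
Coated: R = R_cond + R_conv = 1.323 m·K/W; Q = 62.6/1.323 = 47.3 W/m.

increases: 37.0 → 47.3 W/m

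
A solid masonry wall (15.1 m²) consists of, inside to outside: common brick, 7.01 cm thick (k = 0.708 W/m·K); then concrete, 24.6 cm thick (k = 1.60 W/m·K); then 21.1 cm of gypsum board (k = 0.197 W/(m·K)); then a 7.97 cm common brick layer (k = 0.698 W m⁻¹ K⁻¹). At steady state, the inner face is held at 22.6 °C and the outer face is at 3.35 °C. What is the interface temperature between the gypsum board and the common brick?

Resistance network (inner→outer):
  R_common brick = L/(kA) = 0.0701/(0.708·15.1) = 0.006557 K/W
  R_concrete = L/(kA) = 0.246/(1.60·15.1) = 0.01018 K/W
  R_gypsum board = L/(kA) = 0.211/(0.197·15.1) = 0.07093 K/W
  R_common brick = L/(kA) = 0.0797/(0.698·15.1) = 0.007562 K/W
ΣR = 0.006557 + 0.01018 + 0.07093 + 0.007562 = 0.09523 K/W
Q = ΔT/ΣR = (22.6 °C − 3.35 °C)/0.09523 = 202.1 W
From the inner boundary to the gypsum board/common brick interface, ΣR_partial = 0.08767 K/W.
T_interface = T_in − Q·ΣR_partial = 22.6 °C − (202.1)(0.08767) = 4.88 °C

T = 4.88 °C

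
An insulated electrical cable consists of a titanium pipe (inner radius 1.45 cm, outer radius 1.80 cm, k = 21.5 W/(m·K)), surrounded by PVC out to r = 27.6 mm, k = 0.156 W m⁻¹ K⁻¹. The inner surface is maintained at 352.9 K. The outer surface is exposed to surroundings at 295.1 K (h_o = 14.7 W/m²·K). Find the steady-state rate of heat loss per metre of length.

Treat each layer as a resistance in series:
  R'_titanium = ln(0.0180/0.0145)/(2πk) = 0.2162/(2π·21.5) = 0.001601 m·K/W
  R'_PVC = ln(0.0276/0.0180)/(2πk) = 0.4274/(2π·0.156) = 0.4361 m·K/W
  R'_conv,out = 1/(2πr h) = 1/(2π·0.0276·14.7) = 0.3923 m·K/W
ΣR = 0.001601 + 0.4361 + 0.3923 = 0.8300 m·K/W
Q' = ΔT/ΣR = (352.9 K − 295.1 K)/0.8300 = 69.6 W/m

Q' = 69.6 W/m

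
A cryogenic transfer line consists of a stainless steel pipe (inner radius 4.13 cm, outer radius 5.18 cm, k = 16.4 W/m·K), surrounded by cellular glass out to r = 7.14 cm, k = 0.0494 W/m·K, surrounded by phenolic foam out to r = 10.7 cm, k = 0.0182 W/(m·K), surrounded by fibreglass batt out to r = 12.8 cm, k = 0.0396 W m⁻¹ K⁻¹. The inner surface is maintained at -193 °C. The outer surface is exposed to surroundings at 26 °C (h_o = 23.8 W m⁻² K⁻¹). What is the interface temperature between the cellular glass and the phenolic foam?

T = -151 °C

Series thermal resistances, inner to outer:
  R'_stainless steel = ln(0.0518/0.0413)/(2πk) = 0.2265/(2π·16.4) = 0.002198 m·K/W
  R'_cellular glass = ln(0.0714/0.0518)/(2πk) = 0.3209/(2π·0.0494) = 1.034 m·K/W
  R'_phenolic foam = ln(0.107/0.0714)/(2πk) = 0.4045/(2π·0.0182) = 3.538 m·K/W
  R'_fibreglass batt = ln(0.128/0.107)/(2πk) = 0.1792/(2π·0.0396) = 0.7202 m·K/W
  R'_conv,out = 1/(2πr h) = 1/(2π·0.128·23.8) = 0.05224 m·K/W
ΣR = 0.002198 + 1.034 + 3.538 + 0.7202 + 0.05224 = 5.347 m·K/W
Q' = ΔT/ΣR = (-193 °C − 26 °C)/5.347 = -40.96 W/m
From the inner boundary to the cellular glass/phenolic foam interface, ΣR_partial = 1.036 m·K/W.
T_interface = T_in − Q'·ΣR_partial = -193 °C − (-40.96)(1.036) = -151 °C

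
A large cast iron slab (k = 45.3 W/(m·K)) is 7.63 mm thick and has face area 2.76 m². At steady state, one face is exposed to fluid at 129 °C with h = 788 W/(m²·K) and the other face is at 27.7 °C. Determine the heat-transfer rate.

Q = 1.95×10^5 W

Treat each layer as a resistance in series:
  R_conv,in = 1/(hA) = 1/(788·2.76) = 4.598×10^-4 K/W
  R_cast iron = L/(kA) = 0.00763/(45.3·2.76) = 6.103×10^-5 K/W
ΣR = 4.598×10^-4 + 6.103×10^-5 = 5.208×10^-4 K/W
Q = ΔT/ΣR = (129 °C − 27.7 °C)/5.208×10^-4 = 1.95×10^5 W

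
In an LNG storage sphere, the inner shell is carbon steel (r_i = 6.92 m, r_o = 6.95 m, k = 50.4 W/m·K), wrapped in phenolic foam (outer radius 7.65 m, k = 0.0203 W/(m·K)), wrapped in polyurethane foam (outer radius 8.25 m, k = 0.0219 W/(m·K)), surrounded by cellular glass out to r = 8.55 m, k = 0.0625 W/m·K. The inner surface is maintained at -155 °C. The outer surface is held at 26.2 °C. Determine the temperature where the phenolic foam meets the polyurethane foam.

T = -52.9 °C

Series thermal resistances, inner to outer:
  R_carbon steel = (1/6.92 − 1/6.95)/(4πk) = 6.238×10^-4/(4π·50.4) = 9.849×10^-7 K/W
  R_phenolic foam = (1/6.95 − 1/7.65)/(4πk) = 0.01317/(4π·0.0203) = 0.05161 K/W
  R_polyurethane foam = (1/7.65 − 1/8.25)/(4πk) = 0.009507/(4π·0.0219) = 0.03454 K/W
  R_cellular glass = (1/8.25 − 1/8.55)/(4πk) = 0.004253/(4π·0.0625) = 0.005415 K/W
ΣR = 9.849×10^-7 + 0.05161 + 0.03454 + 0.005415 = 0.09157 K/W
Q = ΔT/ΣR = (-155 °C − 26.2 °C)/0.09157 = -1979 W
From the inner boundary to the phenolic foam/polyurethane foam interface, ΣR_partial = 0.05161 K/W.
T_interface = T_in − Q·ΣR_partial = -155 °C − (-1979)(0.05161) = -52.9 °C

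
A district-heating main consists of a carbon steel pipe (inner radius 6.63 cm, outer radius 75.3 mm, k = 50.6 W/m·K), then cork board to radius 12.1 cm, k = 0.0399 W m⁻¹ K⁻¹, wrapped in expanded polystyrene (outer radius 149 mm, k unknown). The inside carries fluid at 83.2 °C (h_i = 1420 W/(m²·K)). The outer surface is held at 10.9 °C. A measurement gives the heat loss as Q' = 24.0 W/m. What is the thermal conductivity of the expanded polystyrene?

k = 0.0296 W/m·K

ΣR = ΔT/Q' = |83.2 − 10.9|/24.0 = 3.012 m·K/W
Known resistances:
  R'_conv,in = 1/(2πr h) = 1/(2π·0.0663·1420) = 0.001691 m·K/W
  R'_carbon steel = ln(0.0753/0.0663)/(2πk) = 0.1273/(2π·50.6) = 4.004×10^-4 m·K/W
  R'_cork board = ln(0.121/0.0753)/(2πk) = 0.4743/(2π·0.0399) = 1.892 m·K/W
R_expanded polystyrene = ΣR − ΣR_known = 3.012 − 1.894 = 1.118 m·K/W
ln(r₂/r₁)/(2πk) = 1.118 ⇒ k = 0.2082/(2π·1.118) = 0.0296 W/m·K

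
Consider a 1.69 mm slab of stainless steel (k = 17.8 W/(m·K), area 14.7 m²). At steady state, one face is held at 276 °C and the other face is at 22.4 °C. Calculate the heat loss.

Q = kA·ΔT/L = 17.8 × 14.7 × |276 °C − 22.4 °C| / 0.00169 = 3.93×10^7 W

Q = 39300 kW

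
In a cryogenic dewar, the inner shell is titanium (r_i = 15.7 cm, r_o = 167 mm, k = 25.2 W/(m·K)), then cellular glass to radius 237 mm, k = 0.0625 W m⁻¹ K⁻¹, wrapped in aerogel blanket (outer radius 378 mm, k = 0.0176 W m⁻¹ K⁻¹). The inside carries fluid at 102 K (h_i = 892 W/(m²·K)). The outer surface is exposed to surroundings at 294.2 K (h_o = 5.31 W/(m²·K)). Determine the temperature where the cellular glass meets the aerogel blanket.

T = 148 K

Resistance network (inner→outer):
  R_conv,in = 1/(4πr²h) = 1/(4π·0.157²·892) = 0.003619 K/W
  R_titanium = (1/0.157 − 1/0.167)/(4πk) = 0.3814/(4π·25.2) = 0.001204 K/W
  R_cellular glass = (1/0.167 − 1/0.237)/(4πk) = 1.769/(4π·0.0625) = 2.252 K/W
  R_aerogel blanket = (1/0.237 − 1/0.378)/(4πk) = 1.574/(4π·0.0176) = 7.116 K/W
  R_conv,out = 1/(4πr²h) = 1/(4π·0.378²·5.31) = 0.1049 K/W
ΣR = 0.003619 + 0.001204 + 2.252 + 7.116 + 0.1049 = 9.478 K/W
Q = ΔT/ΣR = (102 K − 294.2 K)/9.478 = -20.28 W
From the inner boundary to the cellular glass/aerogel blanket interface, ΣR_partial = 2.257 K/W.
T_interface = T_in − Q·ΣR_partial = 102 K − (-20.28)(2.257) = 148 K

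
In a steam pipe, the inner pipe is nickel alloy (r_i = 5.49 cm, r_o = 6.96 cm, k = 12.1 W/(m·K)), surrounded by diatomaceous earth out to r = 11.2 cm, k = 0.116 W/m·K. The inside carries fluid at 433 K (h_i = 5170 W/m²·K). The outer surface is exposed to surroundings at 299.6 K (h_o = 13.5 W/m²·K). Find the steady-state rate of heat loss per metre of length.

Resistance network (inner→outer):
  R'_conv,in = 1/(2πr h) = 1/(2π·0.0549·5170) = 5.607×10^-4 m·K/W
  R'_nickel alloy = ln(0.0696/0.0549)/(2πk) = 0.2373/(2π·12.1) = 0.003121 m·K/W
  R'_diatomaceous earth = ln(0.112/0.0696)/(2πk) = 0.4757/(2π·0.116) = 0.6527 m·K/W
  R'_conv,out = 1/(2πr h) = 1/(2π·0.112·13.5) = 0.1053 m·K/W
ΣR = 5.607×10^-4 + 0.003121 + 0.6527 + 0.1053 = 0.7617 m·K/W
Q' = ΔT/ΣR = (433 K − 299.6 K)/0.7617 = 175 W/m

Q' = 175 W/m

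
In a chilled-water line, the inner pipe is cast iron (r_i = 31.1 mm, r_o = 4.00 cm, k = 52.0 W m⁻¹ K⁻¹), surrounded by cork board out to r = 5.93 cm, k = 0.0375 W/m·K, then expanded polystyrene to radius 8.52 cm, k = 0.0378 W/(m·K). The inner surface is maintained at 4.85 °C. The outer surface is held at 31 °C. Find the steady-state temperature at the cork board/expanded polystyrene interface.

Treat each layer as a resistance in series:
  R'_cast iron = ln(0.0400/0.0311)/(2πk) = 0.2517/(2π·52.0) = 7.703×10^-4 m·K/W
  R'_cork board = ln(0.0593/0.0400)/(2πk) = 0.3937/(2π·0.0375) = 1.671 m·K/W
  R'_expanded polystyrene = ln(0.0852/0.0593)/(2πk) = 0.3624/(2π·0.0378) = 1.526 m·K/W
ΣR = 7.703×10^-4 + 1.671 + 1.526 = 3.198 m·K/W
Q' = ΔT/ΣR = (4.85 °C − 31 °C)/3.198 = -8.177 W/m
From the inner boundary to the cork board/expanded polystyrene interface, ΣR_partial = 1.672 m·K/W.
T_interface = T_in − Q'·ΣR_partial = 4.85 °C − (-8.177)(1.672) = 18.5 °C

T = 18.5 °C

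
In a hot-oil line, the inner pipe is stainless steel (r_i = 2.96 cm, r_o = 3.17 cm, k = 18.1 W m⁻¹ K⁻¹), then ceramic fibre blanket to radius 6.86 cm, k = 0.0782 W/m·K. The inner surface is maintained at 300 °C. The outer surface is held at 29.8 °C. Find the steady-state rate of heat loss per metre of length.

Q' = 172 W/m

Resistance network (inner→outer):
  R'_stainless steel = ln(0.0317/0.0296)/(2πk) = 0.06854/(2π·18.1) = 6.027×10^-4 m·K/W
  R'_ceramic fibre blanket = ln(0.0686/0.0317)/(2πk) = 0.7720/(2π·0.0782) = 1.571 m·K/W
ΣR = 6.027×10^-4 + 1.571 = 1.572 m·K/W
Q' = ΔT/ΣR = (300 °C − 29.8 °C)/1.572 = 172 W/m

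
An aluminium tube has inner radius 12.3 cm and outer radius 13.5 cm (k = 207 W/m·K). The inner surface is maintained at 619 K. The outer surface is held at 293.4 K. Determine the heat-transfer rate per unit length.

Q' = 4550 kW/m

Q' = 2πk·ΔT/ln(r₂/r₁) = 2π × 207 × 325.6 / ln(0.135/0.123) = 4.55×10^6 W/m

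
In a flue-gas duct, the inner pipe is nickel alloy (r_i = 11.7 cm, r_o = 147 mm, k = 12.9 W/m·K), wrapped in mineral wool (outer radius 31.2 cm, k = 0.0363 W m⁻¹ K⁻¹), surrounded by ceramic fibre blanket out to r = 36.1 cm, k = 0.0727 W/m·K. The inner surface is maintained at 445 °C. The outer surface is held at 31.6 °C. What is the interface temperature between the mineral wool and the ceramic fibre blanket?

T = 68.1 °C

Resistance network (inner→outer):
  R'_nickel alloy = ln(0.147/0.117)/(2πk) = 0.2283/(2π·12.9) = 0.002816 m·K/W
  R'_mineral wool = ln(0.312/0.147)/(2πk) = 0.7526/(2π·0.0363) = 3.300 m·K/W
  R'_ceramic fibre blanket = ln(0.361/0.312)/(2πk) = 0.1459/(2π·0.0727) = 0.3193 m·K/W
ΣR = 0.002816 + 3.300 + 0.3193 = 3.622 m·K/W
Q' = ΔT/ΣR = (445 °C − 31.6 °C)/3.622 = 114.1 W/m
From the inner boundary to the mineral wool/ceramic fibre blanket interface, ΣR_partial = 3.303 m·K/W.
T_interface = T_in − Q'·ΣR_partial = 445 °C − (114.1)(3.303) = 68.1 °C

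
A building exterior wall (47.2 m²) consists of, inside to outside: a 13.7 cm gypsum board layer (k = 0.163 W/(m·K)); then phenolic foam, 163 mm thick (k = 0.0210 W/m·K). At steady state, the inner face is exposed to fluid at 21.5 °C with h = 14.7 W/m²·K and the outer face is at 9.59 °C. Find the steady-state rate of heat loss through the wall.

Treat each layer as a resistance in series:
  R_conv,in = 1/(hA) = 1/(14.7·47.2) = 0.001441 K/W
  R_gypsum board = L/(kA) = 0.137/(0.163·47.2) = 0.01781 K/W
  R_phenolic foam = L/(kA) = 0.163/(0.0210·47.2) = 0.1644 K/W
ΣR = 0.001441 + 0.01781 + 0.1644 = 0.1837 K/W
Q = ΔT/ΣR = (21.5 °C − 9.59 °C)/0.1837 = 64.8 W

Q = 64.8 W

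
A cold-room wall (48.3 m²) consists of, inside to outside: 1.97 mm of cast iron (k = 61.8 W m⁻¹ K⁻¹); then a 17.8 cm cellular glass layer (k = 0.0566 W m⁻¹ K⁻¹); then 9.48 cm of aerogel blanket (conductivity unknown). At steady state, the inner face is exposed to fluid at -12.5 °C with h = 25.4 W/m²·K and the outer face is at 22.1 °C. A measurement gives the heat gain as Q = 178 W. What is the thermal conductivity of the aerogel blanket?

ΣR = ΔT/Q = |-12.5 − 22.1|/178 = 0.1944 K/W
Known resistances:
  R_conv,in = 1/(hA) = 1/(25.4·48.3) = 8.151×10^-4 K/W
  R_cast iron = L/(kA) = 0.00197/(61.8·48.3) = 6.600×10^-7 K/W
  R_cellular glass = L/(kA) = 0.178/(0.0566·48.3) = 0.06511 K/W
R_aerogel blanket = ΣR − ΣR_known = 0.1944 − 0.06593 = 0.1285 K/W
L/(kA) = 0.1285 ⇒ k = 0.0948/(0.1285·48.3) = 0.0153 W/m·K

k = 0.0153 W/m·K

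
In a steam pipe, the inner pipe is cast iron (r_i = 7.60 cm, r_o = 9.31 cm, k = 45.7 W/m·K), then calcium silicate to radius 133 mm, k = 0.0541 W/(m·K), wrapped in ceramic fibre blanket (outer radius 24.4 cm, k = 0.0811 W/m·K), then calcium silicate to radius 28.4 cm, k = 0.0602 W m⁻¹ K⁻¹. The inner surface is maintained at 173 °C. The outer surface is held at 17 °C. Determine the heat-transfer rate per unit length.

Series thermal resistances, inner to outer:
  R'_cast iron = ln(0.0931/0.0760)/(2πk) = 0.2029/(2π·45.7) = 7.068×10^-4 m·K/W
  R'_calcium silicate = ln(0.133/0.0931)/(2πk) = 0.3567/(2π·0.0541) = 1.049 m·K/W
  R'_ceramic fibre blanket = ln(0.244/0.133)/(2πk) = 0.6068/(2π·0.0811) = 1.191 m·K/W
  R'_calcium silicate = ln(0.284/0.244)/(2πk) = 0.1518/(2π·0.0602) = 0.4013 m·K/W
ΣR = 7.068×10^-4 + 1.049 + 1.191 + 0.4013 = 2.642 m·K/W
Q' = ΔT/ΣR = (173 °C − 17 °C)/2.642 = 59.0 W/m

Q' = 59.0 W/m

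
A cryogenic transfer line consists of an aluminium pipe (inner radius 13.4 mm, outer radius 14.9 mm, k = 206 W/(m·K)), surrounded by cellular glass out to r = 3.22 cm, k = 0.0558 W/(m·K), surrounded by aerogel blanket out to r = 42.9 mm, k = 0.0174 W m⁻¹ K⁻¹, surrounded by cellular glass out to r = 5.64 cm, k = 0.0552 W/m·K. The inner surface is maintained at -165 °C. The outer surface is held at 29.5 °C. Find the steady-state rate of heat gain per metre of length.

Q' = 34.7 W/m

Series thermal resistances, inner to outer:
  R'_aluminium = ln(0.0149/0.0134)/(2πk) = 0.1061/(2π·206) = 8.198×10^-5 m·K/W
  R'_cellular glass = ln(0.0322/0.0149)/(2πk) = 0.7706/(2π·0.0558) = 2.198 m·K/W
  R'_aerogel blanket = ln(0.0429/0.0322)/(2πk) = 0.2869/(2π·0.0174) = 2.624 m·K/W
  R'_cellular glass = ln(0.0564/0.0429)/(2πk) = 0.2736/(2π·0.0552) = 0.7888 m·K/W
ΣR = 8.198×10^-5 + 2.198 + 2.624 + 0.7888 = 5.611 m·K/W
Q' = ΔT/ΣR = (-165 °C − 29.5 °C)/5.611 = -34.7 W/m
(Negative Q' ⇒ heat flows inward; heat gain = 34.7 W/m.)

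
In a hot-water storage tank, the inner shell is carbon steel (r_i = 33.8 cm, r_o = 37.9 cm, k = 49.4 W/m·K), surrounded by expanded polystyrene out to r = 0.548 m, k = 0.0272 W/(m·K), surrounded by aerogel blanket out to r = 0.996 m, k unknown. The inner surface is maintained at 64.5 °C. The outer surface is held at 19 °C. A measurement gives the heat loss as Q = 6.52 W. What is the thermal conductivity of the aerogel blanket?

k = 0.0142 W/m·K

ΣR = ΔT/Q = |64.5 − 19|/6.52 = 6.979 K/W
Known resistances:
  R_carbon steel = (1/0.338 − 1/0.379)/(4πk) = 0.3201/(4π·49.4) = 5.156×10^-4 K/W
  R_expanded polystyrene = (1/0.379 − 1/0.548)/(4πk) = 0.8137/(4π·0.0272) = 2.381 K/W
R_aerogel blanket = ΣR − ΣR_known = 6.979 − 2.382 = 4.597 K/W
(1/r₁−1/r₂)/(4πk) = 4.597 ⇒ k = 0.8208/(4π·4.597) = 0.0142 W/m·K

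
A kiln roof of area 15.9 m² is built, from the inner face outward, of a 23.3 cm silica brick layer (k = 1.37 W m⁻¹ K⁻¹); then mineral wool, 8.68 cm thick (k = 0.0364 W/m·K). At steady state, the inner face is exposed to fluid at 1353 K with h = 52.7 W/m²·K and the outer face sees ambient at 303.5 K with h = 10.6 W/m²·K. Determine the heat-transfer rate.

Q = 6250 W

Series thermal resistances, inner to outer:
  R_conv,in = 1/(hA) = 1/(52.7·15.9) = 0.001193 K/W
  R_silica brick = L/(kA) = 0.233/(1.37·15.9) = 0.01070 K/W
  R_mineral wool = L/(kA) = 0.0868/(0.0364·15.9) = 0.1500 K/W
  R_conv,out = 1/(hA) = 1/(10.6·15.9) = 0.005933 K/W
ΣR = 0.001193 + 0.01070 + 0.1500 + 0.005933 = 0.1678 K/W
Q = ΔT/ΣR = (1353 K − 303.5 K)/0.1678 = 6250 W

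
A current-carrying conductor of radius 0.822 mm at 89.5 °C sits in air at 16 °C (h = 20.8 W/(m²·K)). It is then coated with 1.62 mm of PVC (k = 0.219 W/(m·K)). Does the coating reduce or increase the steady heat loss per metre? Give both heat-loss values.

increases: 7.90 → 18.7 W/m

Critical radius for a cylinder: r_cr = k/h = 0.0105 m = 1.05 cm.
Outer radius after coating: r₂ = 8.22×10^-4 + 0.00162 = 0.002442 m.
Since r₁ < r_cr and r₂ ≤ r_cr, the coating moves toward the maximum at r_cr — heat loss rises.
Bare: R = 1/(2πr₁h) = 9.309 m·K/W; Q = 73.5/9.309 = 7.90 W/m.
Coated: R = R_cond + R_conv = 3.925 m·K/W; Q = 73.5/3.925 = 18.7 W/m.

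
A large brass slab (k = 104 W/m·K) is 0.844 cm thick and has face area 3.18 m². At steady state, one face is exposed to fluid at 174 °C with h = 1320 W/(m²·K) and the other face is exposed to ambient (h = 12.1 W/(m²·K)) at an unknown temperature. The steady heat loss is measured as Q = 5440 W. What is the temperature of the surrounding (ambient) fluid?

Series resistances:
  R_conv,in = 1/(hA) = 1/(1320·3.18) = 2.382×10^-4 K/W
  R_brass = L/(kA) = 0.00844/(104·3.18) = 2.552×10^-5 K/W
  R_conv,out = 1/(hA) = 1/(12.1·3.18) = 0.02599 K/W
ΣR = 0.02625 K/W
ΔT = Q·ΣR = 5440 × 0.02625 = 142.8 K
Heat flows outward, so T_out = T_in − ΔT = 174 − 142.8 = 31.2 °C

T_out = 31.2 °C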